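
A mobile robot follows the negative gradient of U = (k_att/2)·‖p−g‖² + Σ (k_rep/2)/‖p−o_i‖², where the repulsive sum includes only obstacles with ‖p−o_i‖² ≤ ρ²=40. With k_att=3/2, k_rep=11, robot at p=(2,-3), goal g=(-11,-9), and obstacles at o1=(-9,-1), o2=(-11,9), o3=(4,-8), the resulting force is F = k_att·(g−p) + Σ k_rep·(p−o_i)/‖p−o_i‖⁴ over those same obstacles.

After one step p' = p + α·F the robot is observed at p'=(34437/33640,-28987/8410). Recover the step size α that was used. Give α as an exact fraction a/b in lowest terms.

F_att = 3/2·(g−p) = 3/2·(-13,-6) = (-19.5000,-9.0000)
o1: d²=125 > ρ²=40 → inactive
o2: d²=313 > ρ²=40 → inactive
o3: d²=29 ≤ ρ²=40; F_rep = 11·(-2,5)/29² = (-0.0262,0.0654)
F = F_att + ΣF_rep = (-19.5262,-8.9346)
Δp = p'−p = (-0.9763,-0.4467); α = Δx/Fx = (-32843/33640) / (-32843/1682) = 1/20
check: Δy/Fy = (-3757/8410) / (-7514/841) = 1/20 ✓

α = 1/20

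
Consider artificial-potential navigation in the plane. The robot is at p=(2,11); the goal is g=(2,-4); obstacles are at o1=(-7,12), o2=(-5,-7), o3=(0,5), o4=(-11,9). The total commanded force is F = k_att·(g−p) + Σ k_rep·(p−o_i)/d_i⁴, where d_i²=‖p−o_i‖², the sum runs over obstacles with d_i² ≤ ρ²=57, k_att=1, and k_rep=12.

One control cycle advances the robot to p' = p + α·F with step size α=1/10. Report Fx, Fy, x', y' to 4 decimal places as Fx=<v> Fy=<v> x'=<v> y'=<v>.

F_att = 1·(g−p) = 1·(0,-15) = (0.0000,-15.0000)
o1: d²=82 > ρ²=57 → inactive
o2: d²=373 > ρ²=57 → inactive
o3: d²=40 ≤ ρ²=57; F_rep = 12·(2,6)/40² = (0.0150,0.0450)
o4: d²=173 > ρ²=57 → inactive
F = F_att + ΣF_rep = (0.0150,-14.9550)
p' = p + 1/10·F = (2.0015,9.5045)

Fx=0.0150 Fy=-14.9550 x'=2.0015 y'=9.5045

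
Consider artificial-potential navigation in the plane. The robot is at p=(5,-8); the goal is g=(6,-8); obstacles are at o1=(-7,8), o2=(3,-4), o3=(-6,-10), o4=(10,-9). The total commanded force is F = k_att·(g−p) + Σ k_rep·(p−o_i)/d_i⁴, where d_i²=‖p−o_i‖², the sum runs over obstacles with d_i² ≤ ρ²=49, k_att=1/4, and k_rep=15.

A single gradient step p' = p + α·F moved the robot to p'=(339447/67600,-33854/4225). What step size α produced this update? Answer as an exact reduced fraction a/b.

F_att = 1/4·(g−p) = 1/4·(1,0) = (0.2500,0.0000)
o1: d²=400 > ρ²=49 → inactive
o2: d²=20 ≤ ρ²=49; F_rep = 15·(2,-4)/20² = (0.0750,-0.1500)
o3: d²=125 > ρ²=49 → inactive
o4: d²=26 ≤ ρ²=49; F_rep = 15·(-5,1)/26² = (-0.1109,0.0222)
F = F_att + ΣF_rep = (0.2141,-0.1278)
Δp = p'−p = (0.0214,-0.0128); α = Δx/Fx = (1447/67600) / (1447/6760) = 1/10
check: Δy/Fy = (-54/4225) / (-108/845) = 1/10 ✓

α = 1/10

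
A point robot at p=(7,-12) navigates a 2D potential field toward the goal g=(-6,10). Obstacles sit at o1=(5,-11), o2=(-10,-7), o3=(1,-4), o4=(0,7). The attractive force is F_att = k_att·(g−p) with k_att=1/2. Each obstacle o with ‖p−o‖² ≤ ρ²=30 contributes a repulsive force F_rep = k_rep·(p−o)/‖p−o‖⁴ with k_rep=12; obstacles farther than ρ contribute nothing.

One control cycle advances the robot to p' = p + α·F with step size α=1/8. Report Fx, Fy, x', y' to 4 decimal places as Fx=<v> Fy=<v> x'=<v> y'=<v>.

Fx=-5.5400 Fy=10.5200 x'=6.3075 y'=-10.6850

F_att = 1/2·(g−p) = 1/2·(-13,22) = (-6.5000,11.0000)
o1: d²=5 ≤ ρ²=30; F_rep = 12·(2,-1)/5² = (0.9600,-0.4800)
o2: d²=314 > ρ²=30 → inactive
o3: d²=100 > ρ²=30 → inactive
o4: d²=410 > ρ²=30 → inactive
F = F_att + ΣF_rep = (-5.5400,10.5200)
p' = p + 1/8·F = (6.3075,-10.6850)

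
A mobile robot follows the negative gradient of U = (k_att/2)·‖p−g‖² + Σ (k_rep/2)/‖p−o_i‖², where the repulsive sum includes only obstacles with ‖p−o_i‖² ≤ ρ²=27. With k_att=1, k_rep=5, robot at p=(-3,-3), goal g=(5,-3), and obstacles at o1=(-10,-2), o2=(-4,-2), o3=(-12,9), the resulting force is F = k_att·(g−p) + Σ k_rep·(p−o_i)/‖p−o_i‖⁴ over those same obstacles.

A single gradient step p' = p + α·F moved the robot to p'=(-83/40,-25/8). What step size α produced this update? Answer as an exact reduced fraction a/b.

α = 1/10

F_att = 1·(g−p) = 1·(8,0) = (8.0000,0.0000)
o1: d²=50 > ρ²=27 → inactive
o2: d²=2 ≤ ρ²=27; F_rep = 5·(1,-1)/2² = (1.2500,-1.2500)
o3: d²=225 > ρ²=27 → inactive
F = F_att + ΣF_rep = (9.2500,-1.2500)
Δp = p'−p = (0.9250,-0.1250); α = Δx/Fx = (37/40) / (37/4) = 1/10
check: Δy/Fy = (-1/8) / (-5/4) = 1/10 ✓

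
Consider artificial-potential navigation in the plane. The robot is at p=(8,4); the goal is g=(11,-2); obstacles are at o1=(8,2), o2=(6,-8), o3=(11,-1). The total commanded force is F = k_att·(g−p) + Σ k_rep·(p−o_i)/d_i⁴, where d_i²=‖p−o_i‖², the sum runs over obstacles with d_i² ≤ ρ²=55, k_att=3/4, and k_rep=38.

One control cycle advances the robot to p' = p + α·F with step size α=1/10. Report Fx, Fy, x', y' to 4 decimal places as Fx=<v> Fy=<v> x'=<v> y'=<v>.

Fx=2.1514 Fy=0.4144 x'=8.2151 y'=4.0414

F_att = 3/4·(g−p) = 3/4·(3,-6) = (2.2500,-4.5000)
o1: d²=4 ≤ ρ²=55; F_rep = 38·(0,2)/4² = (0.0000,4.7500)
o2: d²=148 > ρ²=55 → inactive
o3: d²=34 ≤ ρ²=55; F_rep = 38·(-3,5)/34² = (-0.0986,0.1644)
F = F_att + ΣF_rep = (2.1514,0.4144)
p' = p + 1/10·F = (8.2151,4.0414)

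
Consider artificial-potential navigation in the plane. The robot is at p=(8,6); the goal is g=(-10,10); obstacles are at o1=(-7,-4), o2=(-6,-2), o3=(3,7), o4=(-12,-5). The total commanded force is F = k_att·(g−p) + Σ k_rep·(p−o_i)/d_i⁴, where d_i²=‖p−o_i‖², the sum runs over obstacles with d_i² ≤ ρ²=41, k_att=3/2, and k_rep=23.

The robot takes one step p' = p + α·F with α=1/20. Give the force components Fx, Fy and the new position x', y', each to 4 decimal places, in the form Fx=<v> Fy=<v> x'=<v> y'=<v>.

Fx=-26.8299 Fy=5.9660 x'=6.6585 y'=6.2983

F_att = 3/2·(g−p) = 3/2·(-18,4) = (-27.0000,6.0000)
o1: d²=325 > ρ²=41 → inactive
o2: d²=260 > ρ²=41 → inactive
o3: d²=26 ≤ ρ²=41; F_rep = 23·(5,-1)/26² = (0.1701,-0.0340)
o4: d²=521 > ρ²=41 → inactive
F = F_att + ΣF_rep = (-26.8299,5.9660)
p' = p + 1/20·F = (6.6585,6.2983)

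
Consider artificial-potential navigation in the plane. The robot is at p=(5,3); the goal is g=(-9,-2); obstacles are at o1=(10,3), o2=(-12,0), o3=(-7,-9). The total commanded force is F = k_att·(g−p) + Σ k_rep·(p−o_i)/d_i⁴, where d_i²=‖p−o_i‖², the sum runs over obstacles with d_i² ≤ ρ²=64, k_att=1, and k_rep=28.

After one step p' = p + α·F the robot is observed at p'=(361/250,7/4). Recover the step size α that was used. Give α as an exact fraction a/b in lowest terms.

α = 1/4

F_att = 1·(g−p) = 1·(-14,-5) = (-14.0000,-5.0000)
o1: d²=25 ≤ ρ²=64; F_rep = 28·(-5,0)/25² = (-0.2240,0.0000)
o2: d²=298 > ρ²=64 → inactive
o3: d²=288 > ρ²=64 → inactive
F = F_att + ΣF_rep = (-14.2240,-5.0000)
Δp = p'−p = (-3.5560,-1.2500); α = Δx/Fx = (-889/250) / (-1778/125) = 1/4
check: Δy/Fy = (-5/4) / (-5) = 1/4 ✓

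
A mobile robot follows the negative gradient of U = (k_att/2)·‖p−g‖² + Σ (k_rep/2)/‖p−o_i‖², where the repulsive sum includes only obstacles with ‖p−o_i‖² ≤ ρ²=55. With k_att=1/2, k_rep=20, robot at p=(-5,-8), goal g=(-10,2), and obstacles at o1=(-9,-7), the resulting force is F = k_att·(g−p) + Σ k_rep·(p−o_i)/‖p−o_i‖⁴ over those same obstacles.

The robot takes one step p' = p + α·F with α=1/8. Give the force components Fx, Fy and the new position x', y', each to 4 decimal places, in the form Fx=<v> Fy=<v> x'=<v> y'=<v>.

F_att = 1/2·(g−p) = 1/2·(-5,10) = (-2.5000,5.0000)
o1: d²=17 ≤ ρ²=55; F_rep = 20·(4,-1)/17² = (0.2768,-0.0692)
F = F_att + ΣF_rep = (-2.2232,4.9308)
p' = p + 1/8·F = (-5.2779,-7.3837)

Fx=-2.2232 Fy=4.9308 x'=-5.2779 y'=-7.3837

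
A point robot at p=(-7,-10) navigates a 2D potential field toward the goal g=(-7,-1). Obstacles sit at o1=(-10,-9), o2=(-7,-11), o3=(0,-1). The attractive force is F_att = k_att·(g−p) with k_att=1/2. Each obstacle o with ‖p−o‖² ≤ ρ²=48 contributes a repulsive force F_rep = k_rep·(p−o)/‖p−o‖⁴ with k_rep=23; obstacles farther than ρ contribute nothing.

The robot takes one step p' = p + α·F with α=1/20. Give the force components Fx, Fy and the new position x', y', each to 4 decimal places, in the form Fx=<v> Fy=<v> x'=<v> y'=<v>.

Fx=0.6900 Fy=27.2700 x'=-6.9655 y'=-8.6365

F_att = 1/2·(g−p) = 1/2·(0,9) = (0.0000,4.5000)
o1: d²=10 ≤ ρ²=48; F_rep = 23·(3,-1)/10² = (0.6900,-0.2300)
o2: d²=1 ≤ ρ²=48; F_rep = 23·(0,1)/1² = (0.0000,23.0000)
o3: d²=130 > ρ²=48 → inactive
F = F_att + ΣF_rep = (0.6900,27.2700)
p' = p + 1/20·F = (-6.9655,-8.6365)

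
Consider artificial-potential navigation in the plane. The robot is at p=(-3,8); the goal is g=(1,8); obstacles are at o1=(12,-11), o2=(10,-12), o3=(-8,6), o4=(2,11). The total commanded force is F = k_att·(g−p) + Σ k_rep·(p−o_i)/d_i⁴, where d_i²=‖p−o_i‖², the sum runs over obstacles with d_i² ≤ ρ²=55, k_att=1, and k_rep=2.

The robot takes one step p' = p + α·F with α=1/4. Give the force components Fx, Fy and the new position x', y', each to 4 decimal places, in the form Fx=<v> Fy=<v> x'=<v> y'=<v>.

F_att = 1·(g−p) = 1·(4,0) = (4.0000,0.0000)
o1: d²=586 > ρ²=55 → inactive
o2: d²=569 > ρ²=55 → inactive
o3: d²=29 ≤ ρ²=55; F_rep = 2·(5,2)/29² = (0.0119,0.0048)
o4: d²=34 ≤ ρ²=55; F_rep = 2·(-5,-3)/34² = (-0.0087,-0.0052)
F = F_att + ΣF_rep = (4.0032,-0.0004)
p' = p + 1/4·F = (-1.9992,7.9999)

Fx=4.0032 Fy=-0.0004 x'=-1.9992 y'=7.9999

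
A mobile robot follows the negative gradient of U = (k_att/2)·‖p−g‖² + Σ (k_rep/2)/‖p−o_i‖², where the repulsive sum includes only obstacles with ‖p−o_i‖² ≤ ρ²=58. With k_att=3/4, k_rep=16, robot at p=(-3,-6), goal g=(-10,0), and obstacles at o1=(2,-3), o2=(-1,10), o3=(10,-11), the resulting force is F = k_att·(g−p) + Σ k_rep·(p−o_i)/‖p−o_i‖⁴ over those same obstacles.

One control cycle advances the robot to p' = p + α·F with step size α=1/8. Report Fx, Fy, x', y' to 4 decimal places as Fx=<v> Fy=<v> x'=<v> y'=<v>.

Fx=-5.3192 Fy=4.4585 x'=-3.6649 y'=-5.4427

F_att = 3/4·(g−p) = 3/4·(-7,6) = (-5.2500,4.5000)
o1: d²=34 ≤ ρ²=58; F_rep = 16·(-5,-3)/34² = (-0.0692,-0.0415)
o2: d²=260 > ρ²=58 → inactive
o3: d²=194 > ρ²=58 → inactive
F = F_att + ΣF_rep = (-5.3192,4.4585)
p' = p + 1/8·F = (-3.6649,-5.4427)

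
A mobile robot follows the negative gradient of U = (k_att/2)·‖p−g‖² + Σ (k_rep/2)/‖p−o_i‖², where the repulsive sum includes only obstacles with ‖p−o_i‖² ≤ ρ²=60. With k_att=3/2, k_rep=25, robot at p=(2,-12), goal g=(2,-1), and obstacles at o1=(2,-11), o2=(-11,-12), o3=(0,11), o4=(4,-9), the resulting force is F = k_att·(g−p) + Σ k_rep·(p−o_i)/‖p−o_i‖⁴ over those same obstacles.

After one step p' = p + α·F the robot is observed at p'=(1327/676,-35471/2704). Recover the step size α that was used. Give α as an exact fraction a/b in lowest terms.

α = 1/8

F_att = 3/2·(g−p) = 3/2·(0,11) = (0.0000,16.5000)
o1: d²=1 ≤ ρ²=60; F_rep = 25·(0,-1)/1² = (0.0000,-25.0000)
o2: d²=169 > ρ²=60 → inactive
o3: d²=533 > ρ²=60 → inactive
o4: d²=13 ≤ ρ²=60; F_rep = 25·(-2,-3)/13² = (-0.2959,-0.4438)
F = F_att + ΣF_rep = (-0.2959,-8.9438)
Δp = p'−p = (-0.0370,-1.1180); α = Δx/Fx = (-25/676) / (-50/169) = 1/8
check: Δy/Fy = (-3023/2704) / (-3023/338) = 1/8 ✓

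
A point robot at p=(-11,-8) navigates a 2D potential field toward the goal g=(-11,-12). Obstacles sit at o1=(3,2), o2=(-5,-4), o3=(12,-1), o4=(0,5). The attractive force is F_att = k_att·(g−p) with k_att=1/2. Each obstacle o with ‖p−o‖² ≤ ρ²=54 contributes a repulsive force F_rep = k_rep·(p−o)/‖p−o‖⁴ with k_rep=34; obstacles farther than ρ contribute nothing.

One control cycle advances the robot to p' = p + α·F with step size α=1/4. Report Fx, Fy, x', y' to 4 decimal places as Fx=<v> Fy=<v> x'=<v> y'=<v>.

F_att = 1/2·(g−p) = 1/2·(0,-4) = (0.0000,-2.0000)
o1: d²=296 > ρ²=54 → inactive
o2: d²=52 ≤ ρ²=54; F_rep = 34·(-6,-4)/52² = (-0.0754,-0.0503)
o3: d²=578 > ρ²=54 → inactive
o4: d²=290 > ρ²=54 → inactive
F = F_att + ΣF_rep = (-0.0754,-2.0503)
p' = p + 1/4·F = (-11.0189,-8.5126)

Fx=-0.0754 Fy=-2.0503 x'=-11.0189 y'=-8.5126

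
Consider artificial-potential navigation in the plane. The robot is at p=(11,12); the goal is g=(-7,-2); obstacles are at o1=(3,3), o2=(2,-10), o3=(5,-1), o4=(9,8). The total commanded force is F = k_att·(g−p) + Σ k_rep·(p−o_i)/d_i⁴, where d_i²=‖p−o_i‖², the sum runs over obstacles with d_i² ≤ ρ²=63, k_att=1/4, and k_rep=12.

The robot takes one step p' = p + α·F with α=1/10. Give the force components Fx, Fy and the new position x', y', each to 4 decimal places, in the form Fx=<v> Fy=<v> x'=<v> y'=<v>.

Fx=-4.4400 Fy=-3.3800 x'=10.5560 y'=11.6620

F_att = 1/4·(g−p) = 1/4·(-18,-14) = (-4.5000,-3.5000)
o1: d²=145 > ρ²=63 → inactive
o2: d²=565 > ρ²=63 → inactive
o3: d²=205 > ρ²=63 → inactive
o4: d²=20 ≤ ρ²=63; F_rep = 12·(2,4)/20² = (0.0600,0.1200)
F = F_att + ΣF_rep = (-4.4400,-3.3800)
p' = p + 1/10·F = (10.5560,11.6620)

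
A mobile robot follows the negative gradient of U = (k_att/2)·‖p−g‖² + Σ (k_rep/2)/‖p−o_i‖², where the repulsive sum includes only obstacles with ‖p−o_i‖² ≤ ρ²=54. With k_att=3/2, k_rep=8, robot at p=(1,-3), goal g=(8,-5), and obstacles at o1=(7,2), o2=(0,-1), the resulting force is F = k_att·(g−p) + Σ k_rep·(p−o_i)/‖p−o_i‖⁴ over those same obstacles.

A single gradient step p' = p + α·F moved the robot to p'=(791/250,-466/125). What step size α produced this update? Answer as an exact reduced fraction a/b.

F_att = 3/2·(g−p) = 3/2·(7,-2) = (10.5000,-3.0000)
o1: d²=61 > ρ²=54 → inactive
o2: d²=5 ≤ ρ²=54; F_rep = 8·(1,-2)/5² = (0.3200,-0.6400)
F = F_att + ΣF_rep = (10.8200,-3.6400)
Δp = p'−p = (2.1640,-0.7280); α = Δx/Fx = (541/250) / (541/50) = 1/5
check: Δy/Fy = (-91/125) / (-91/25) = 1/5 ✓

α = 1/5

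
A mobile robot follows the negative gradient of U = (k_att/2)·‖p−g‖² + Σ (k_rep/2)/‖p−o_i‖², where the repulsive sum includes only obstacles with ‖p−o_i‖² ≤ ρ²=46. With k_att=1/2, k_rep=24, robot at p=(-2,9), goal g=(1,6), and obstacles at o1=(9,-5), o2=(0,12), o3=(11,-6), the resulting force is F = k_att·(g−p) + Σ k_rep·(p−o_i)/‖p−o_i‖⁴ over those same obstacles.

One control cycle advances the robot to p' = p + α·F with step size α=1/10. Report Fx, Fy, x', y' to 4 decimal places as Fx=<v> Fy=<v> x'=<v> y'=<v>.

Fx=1.2160 Fy=-1.9260 x'=-1.8784 y'=8.8074

F_att = 1/2·(g−p) = 1/2·(3,-3) = (1.5000,-1.5000)
o1: d²=317 > ρ²=46 → inactive
o2: d²=13 ≤ ρ²=46; F_rep = 24·(-2,-3)/13² = (-0.2840,-0.4260)
o3: d²=394 > ρ²=46 → inactive
F = F_att + ΣF_rep = (1.2160,-1.9260)
p' = p + 1/10·F = (-1.8784,8.8074)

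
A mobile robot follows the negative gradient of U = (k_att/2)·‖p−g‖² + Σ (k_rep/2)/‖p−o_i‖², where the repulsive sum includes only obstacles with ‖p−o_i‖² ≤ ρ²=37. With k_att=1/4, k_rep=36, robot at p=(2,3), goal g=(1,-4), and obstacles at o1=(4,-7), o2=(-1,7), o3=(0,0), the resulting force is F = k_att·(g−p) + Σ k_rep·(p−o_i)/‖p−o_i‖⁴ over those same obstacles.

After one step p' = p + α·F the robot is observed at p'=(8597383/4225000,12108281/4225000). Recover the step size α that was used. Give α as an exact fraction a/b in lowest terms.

α = 1/10

F_att = 1/4·(g−p) = 1/4·(-1,-7) = (-0.2500,-1.7500)
o1: d²=104 > ρ²=37 → inactive
o2: d²=25 ≤ ρ²=37; F_rep = 36·(3,-4)/25² = (0.1728,-0.2304)
o3: d²=13 ≤ ρ²=37; F_rep = 36·(2,3)/13² = (0.4260,0.6391)
F = F_att + ΣF_rep = (0.3488,-1.3413)
Δp = p'−p = (0.0349,-0.1341); α = Δx/Fx = (147383/4225000) / (147383/422500) = 1/10
check: Δy/Fy = (-566719/4225000) / (-566719/422500) = 1/10 ✓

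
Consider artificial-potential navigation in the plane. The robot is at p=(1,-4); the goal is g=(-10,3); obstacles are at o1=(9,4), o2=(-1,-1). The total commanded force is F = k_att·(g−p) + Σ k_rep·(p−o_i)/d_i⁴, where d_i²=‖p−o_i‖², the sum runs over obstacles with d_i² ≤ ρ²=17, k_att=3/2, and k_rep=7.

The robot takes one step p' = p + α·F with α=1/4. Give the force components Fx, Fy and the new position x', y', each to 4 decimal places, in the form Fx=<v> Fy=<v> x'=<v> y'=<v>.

Fx=-16.4172 Fy=10.3757 x'=-3.1043 y'=-1.4061

F_att = 3/2·(g−p) = 3/2·(-11,7) = (-16.5000,10.5000)
o1: d²=128 > ρ²=17 → inactive
o2: d²=13 ≤ ρ²=17; F_rep = 7·(2,-3)/13² = (0.0828,-0.1243)
F = F_att + ΣF_rep = (-16.4172,10.3757)
p' = p + 1/4·F = (-3.1043,-1.4061)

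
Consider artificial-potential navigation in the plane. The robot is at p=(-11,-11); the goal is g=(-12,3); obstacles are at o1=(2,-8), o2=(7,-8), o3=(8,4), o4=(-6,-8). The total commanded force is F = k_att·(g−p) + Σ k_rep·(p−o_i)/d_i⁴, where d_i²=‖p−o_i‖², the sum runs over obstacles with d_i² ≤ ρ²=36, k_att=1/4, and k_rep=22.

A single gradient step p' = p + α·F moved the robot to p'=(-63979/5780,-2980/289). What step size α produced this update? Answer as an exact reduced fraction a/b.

F_att = 1/4·(g−p) = 1/4·(-1,14) = (-0.2500,3.5000)
o1: d²=178 > ρ²=36 → inactive
o2: d²=333 > ρ²=36 → inactive
o3: d²=586 > ρ²=36 → inactive
o4: d²=34 ≤ ρ²=36; F_rep = 22·(-5,-3)/34² = (-0.0952,-0.0571)
F = F_att + ΣF_rep = (-0.3452,3.4429)
Δp = p'−p = (-0.0690,0.6886); α = Δx/Fx = (-399/5780) / (-399/1156) = 1/5
check: Δy/Fy = (199/289) / (995/289) = 1/5 ✓

α = 1/5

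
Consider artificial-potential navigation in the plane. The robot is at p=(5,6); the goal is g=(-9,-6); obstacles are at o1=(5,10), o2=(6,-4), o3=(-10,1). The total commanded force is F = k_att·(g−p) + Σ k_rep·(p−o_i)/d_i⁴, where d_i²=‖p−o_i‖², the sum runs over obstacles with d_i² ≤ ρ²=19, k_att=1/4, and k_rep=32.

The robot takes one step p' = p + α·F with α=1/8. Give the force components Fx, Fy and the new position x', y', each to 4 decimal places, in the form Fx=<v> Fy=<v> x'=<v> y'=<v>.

F_att = 1/4·(g−p) = 1/4·(-14,-12) = (-3.5000,-3.0000)
o1: d²=16 ≤ ρ²=19; F_rep = 32·(0,-4)/16² = (0.0000,-0.5000)
o2: d²=101 > ρ²=19 → inactive
o3: d²=250 > ρ²=19 → inactive
F = F_att + ΣF_rep = (-3.5000,-3.5000)
p' = p + 1/8·F = (4.5625,5.5625)

Fx=-3.5000 Fy=-3.5000 x'=4.5625 y'=5.5625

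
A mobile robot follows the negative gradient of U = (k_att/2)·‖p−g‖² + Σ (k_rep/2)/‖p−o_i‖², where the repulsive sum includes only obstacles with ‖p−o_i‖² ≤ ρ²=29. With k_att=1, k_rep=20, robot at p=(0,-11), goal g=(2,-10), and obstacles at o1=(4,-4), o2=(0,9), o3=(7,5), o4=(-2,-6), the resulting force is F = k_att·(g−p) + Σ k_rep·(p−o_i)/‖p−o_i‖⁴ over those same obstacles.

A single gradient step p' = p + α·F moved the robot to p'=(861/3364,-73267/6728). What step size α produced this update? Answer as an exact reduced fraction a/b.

α = 1/8

F_att = 1·(g−p) = 1·(2,1) = (2.0000,1.0000)
o1: d²=65 > ρ²=29 → inactive
o2: d²=400 > ρ²=29 → inactive
o3: d²=305 > ρ²=29 → inactive
o4: d²=29 ≤ ρ²=29; F_rep = 20·(2,-5)/29² = (0.0476,-0.1189)
F = F_att + ΣF_rep = (2.0476,0.8811)
Δp = p'−p = (0.2559,0.1101); α = Δx/Fx = (861/3364) / (1722/841) = 1/8
check: Δy/Fy = (741/6728) / (741/841) = 1/8 ✓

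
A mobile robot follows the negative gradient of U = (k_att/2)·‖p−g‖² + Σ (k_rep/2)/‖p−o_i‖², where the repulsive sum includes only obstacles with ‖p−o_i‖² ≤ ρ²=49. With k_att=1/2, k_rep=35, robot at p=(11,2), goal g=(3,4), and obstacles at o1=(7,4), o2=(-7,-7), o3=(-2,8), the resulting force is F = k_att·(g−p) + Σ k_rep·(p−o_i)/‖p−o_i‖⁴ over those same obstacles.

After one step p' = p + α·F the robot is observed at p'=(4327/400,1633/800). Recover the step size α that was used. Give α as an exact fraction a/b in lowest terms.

α = 1/20

F_att = 1/2·(g−p) = 1/2·(-8,2) = (-4.0000,1.0000)
o1: d²=20 ≤ ρ²=49; F_rep = 35·(4,-2)/20² = (0.3500,-0.1750)
o2: d²=405 > ρ²=49 → inactive
o3: d²=205 > ρ²=49 → inactive
F = F_att + ΣF_rep = (-3.6500,0.8250)
Δp = p'−p = (-0.1825,0.0413); α = Δx/Fx = (-73/400) / (-73/20) = 1/20
check: Δy/Fy = (33/800) / (33/40) = 1/20 ✓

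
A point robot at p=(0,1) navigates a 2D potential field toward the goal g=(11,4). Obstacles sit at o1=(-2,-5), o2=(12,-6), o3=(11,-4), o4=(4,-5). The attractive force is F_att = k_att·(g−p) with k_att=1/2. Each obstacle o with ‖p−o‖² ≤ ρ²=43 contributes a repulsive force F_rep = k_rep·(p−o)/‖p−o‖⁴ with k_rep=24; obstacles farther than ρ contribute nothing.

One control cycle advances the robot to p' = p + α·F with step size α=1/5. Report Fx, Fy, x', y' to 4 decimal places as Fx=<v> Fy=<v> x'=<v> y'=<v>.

F_att = 1/2·(g−p) = 1/2·(11,3) = (5.5000,1.5000)
o1: d²=40 ≤ ρ²=43; F_rep = 24·(2,6)/40² = (0.0300,0.0900)
o2: d²=193 > ρ²=43 → inactive
o3: d²=146 > ρ²=43 → inactive
o4: d²=52 > ρ²=43 → inactive
F = F_att + ΣF_rep = (5.5300,1.5900)
p' = p + 1/5·F = (1.1060,1.3180)

Fx=5.5300 Fy=1.5900 x'=1.1060 y'=1.3180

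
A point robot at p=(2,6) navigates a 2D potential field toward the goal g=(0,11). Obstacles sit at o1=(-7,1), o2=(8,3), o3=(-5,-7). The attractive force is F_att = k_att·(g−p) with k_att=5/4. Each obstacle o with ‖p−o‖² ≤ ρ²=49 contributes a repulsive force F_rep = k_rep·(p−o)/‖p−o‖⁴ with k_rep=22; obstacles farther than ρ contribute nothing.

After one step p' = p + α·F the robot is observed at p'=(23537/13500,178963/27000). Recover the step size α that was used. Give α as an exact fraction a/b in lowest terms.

F_att = 5/4·(g−p) = 5/4·(-2,5) = (-2.5000,6.2500)
o1: d²=106 > ρ²=49 → inactive
o2: d²=45 ≤ ρ²=49; F_rep = 22·(-6,3)/45² = (-0.0652,0.0326)
o3: d²=218 > ρ²=49 → inactive
F = F_att + ΣF_rep = (-2.5652,6.2826)
Δp = p'−p = (-0.2565,0.6283); α = Δx/Fx = (-3463/13500) / (-3463/1350) = 1/10
check: Δy/Fy = (16963/27000) / (16963/2700) = 1/10 ✓

α = 1/10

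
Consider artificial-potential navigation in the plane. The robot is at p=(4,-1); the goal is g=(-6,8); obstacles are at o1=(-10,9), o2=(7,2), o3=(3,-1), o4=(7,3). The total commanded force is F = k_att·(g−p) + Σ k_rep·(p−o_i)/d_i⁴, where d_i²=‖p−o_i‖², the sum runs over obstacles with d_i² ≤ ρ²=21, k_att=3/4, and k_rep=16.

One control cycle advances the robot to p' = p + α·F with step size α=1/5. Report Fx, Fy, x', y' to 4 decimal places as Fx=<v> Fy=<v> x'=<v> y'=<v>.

F_att = 3/4·(g−p) = 3/4·(-10,9) = (-7.5000,6.7500)
o1: d²=296 > ρ²=21 → inactive
o2: d²=18 ≤ ρ²=21; F_rep = 16·(-3,-3)/18² = (-0.1481,-0.1481)
o3: d²=1 ≤ ρ²=21; F_rep = 16·(1,0)/1² = (16.0000,0.0000)
o4: d²=25 > ρ²=21 → inactive
F = F_att + ΣF_rep = (8.3519,6.6019)
p' = p + 1/5·F = (5.6704,0.3204)

Fx=8.3519 Fy=6.6019 x'=5.6704 y'=0.3204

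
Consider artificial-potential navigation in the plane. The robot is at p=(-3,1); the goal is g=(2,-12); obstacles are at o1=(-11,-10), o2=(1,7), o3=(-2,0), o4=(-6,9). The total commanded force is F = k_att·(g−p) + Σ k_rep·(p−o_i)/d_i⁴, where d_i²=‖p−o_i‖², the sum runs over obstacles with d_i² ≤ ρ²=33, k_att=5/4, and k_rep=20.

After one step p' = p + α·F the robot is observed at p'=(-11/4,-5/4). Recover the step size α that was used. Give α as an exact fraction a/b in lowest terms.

α = 1/5

F_att = 5/4·(g−p) = 5/4·(5,-13) = (6.2500,-16.2500)
o1: d²=185 > ρ²=33 → inactive
o2: d²=52 > ρ²=33 → inactive
o3: d²=2 ≤ ρ²=33; F_rep = 20·(-1,1)/2² = (-5.0000,5.0000)
o4: d²=73 > ρ²=33 → inactive
F = F_att + ΣF_rep = (1.2500,-11.2500)
Δp = p'−p = (0.2500,-2.2500); α = Δx/Fx = (1/4) / (5/4) = 1/5
check: Δy/Fy = (-9/4) / (-45/4) = 1/5 ✓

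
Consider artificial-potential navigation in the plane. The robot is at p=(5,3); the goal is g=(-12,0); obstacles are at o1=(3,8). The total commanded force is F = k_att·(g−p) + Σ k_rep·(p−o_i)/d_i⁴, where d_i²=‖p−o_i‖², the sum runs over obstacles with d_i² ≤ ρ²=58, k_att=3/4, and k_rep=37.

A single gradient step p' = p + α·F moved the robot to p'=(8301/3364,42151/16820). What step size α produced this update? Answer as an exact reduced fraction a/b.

F_att = 3/4·(g−p) = 3/4·(-17,-3) = (-12.7500,-2.2500)
o1: d²=29 ≤ ρ²=58; F_rep = 37·(2,-5)/29² = (0.0880,-0.2200)
F = F_att + ΣF_rep = (-12.6620,-2.4700)
Δp = p'−p = (-2.5324,-0.4940); α = Δx/Fx = (-8519/3364) / (-42595/3364) = 1/5
check: Δy/Fy = (-8309/16820) / (-8309/3364) = 1/5 ✓

α = 1/5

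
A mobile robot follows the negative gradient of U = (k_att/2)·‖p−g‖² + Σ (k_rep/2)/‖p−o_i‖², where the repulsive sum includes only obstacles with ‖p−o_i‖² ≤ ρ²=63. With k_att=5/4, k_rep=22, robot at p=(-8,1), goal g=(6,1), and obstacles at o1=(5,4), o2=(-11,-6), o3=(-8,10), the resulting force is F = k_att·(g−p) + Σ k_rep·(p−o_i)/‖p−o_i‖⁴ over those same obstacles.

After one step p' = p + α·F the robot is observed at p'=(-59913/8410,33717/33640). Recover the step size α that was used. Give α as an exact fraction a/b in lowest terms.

α = 1/20

F_att = 5/4·(g−p) = 5/4·(14,0) = (17.5000,0.0000)
o1: d²=178 > ρ²=63 → inactive
o2: d²=58 ≤ ρ²=63; F_rep = 22·(3,7)/58² = (0.0196,0.0458)
o3: d²=81 > ρ²=63 → inactive
F = F_att + ΣF_rep = (17.5196,0.0458)
Δp = p'−p = (0.8760,0.0023); α = Δx/Fx = (7367/8410) / (14734/841) = 1/20
check: Δy/Fy = (77/33640) / (77/1682) = 1/20 ✓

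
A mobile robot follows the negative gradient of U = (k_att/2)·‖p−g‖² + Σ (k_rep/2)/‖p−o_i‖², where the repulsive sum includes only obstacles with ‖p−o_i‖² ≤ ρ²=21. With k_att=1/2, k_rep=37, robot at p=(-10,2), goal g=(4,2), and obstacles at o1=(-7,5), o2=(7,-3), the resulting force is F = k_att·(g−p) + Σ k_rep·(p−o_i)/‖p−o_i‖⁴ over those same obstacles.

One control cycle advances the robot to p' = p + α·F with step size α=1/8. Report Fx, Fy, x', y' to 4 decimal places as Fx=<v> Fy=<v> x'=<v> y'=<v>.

Fx=6.6574 Fy=-0.3426 x'=-9.1678 y'=1.9572

F_att = 1/2·(g−p) = 1/2·(14,0) = (7.0000,0.0000)
o1: d²=18 ≤ ρ²=21; F_rep = 37·(-3,-3)/18² = (-0.3426,-0.3426)
o2: d²=314 > ρ²=21 → inactive
F = F_att + ΣF_rep = (6.6574,-0.3426)
p' = p + 1/8·F = (-9.1678,1.9572)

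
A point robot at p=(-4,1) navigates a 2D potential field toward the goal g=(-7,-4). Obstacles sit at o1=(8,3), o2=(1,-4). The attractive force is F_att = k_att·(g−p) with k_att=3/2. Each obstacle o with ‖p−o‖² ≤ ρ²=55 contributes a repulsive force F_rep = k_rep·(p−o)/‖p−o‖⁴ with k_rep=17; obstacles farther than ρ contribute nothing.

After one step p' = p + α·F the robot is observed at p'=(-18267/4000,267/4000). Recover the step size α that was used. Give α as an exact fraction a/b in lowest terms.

F_att = 3/2·(g−p) = 3/2·(-3,-5) = (-4.5000,-7.5000)
o1: d²=148 > ρ²=55 → inactive
o2: d²=50 ≤ ρ²=55; F_rep = 17·(-5,5)/50² = (-0.0340,0.0340)
F = F_att + ΣF_rep = (-4.5340,-7.4660)
Δp = p'−p = (-0.5667,-0.9333); α = Δx/Fx = (-2267/4000) / (-2267/500) = 1/8
check: Δy/Fy = (-3733/4000) / (-3733/500) = 1/8 ✓

α = 1/8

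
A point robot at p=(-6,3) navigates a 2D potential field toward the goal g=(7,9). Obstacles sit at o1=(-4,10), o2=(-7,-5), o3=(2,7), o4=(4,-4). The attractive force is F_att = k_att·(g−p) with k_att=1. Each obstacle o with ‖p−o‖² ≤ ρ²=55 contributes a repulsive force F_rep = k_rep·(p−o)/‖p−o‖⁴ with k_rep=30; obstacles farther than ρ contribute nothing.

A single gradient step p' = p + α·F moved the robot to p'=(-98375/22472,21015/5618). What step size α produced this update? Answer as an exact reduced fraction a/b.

α = 1/8

F_att = 1·(g−p) = 1·(13,6) = (13.0000,6.0000)
o1: d²=53 ≤ ρ²=55; F_rep = 30·(-2,-7)/53² = (-0.0214,-0.0748)
o2: d²=65 > ρ²=55 → inactive
o3: d²=80 > ρ²=55 → inactive
o4: d²=149 > ρ²=55 → inactive
F = F_att + ΣF_rep = (12.9786,5.9252)
Δp = p'−p = (1.6223,0.7407); α = Δx/Fx = (36457/22472) / (36457/2809) = 1/8
check: Δy/Fy = (4161/5618) / (16644/2809) = 1/8 ✓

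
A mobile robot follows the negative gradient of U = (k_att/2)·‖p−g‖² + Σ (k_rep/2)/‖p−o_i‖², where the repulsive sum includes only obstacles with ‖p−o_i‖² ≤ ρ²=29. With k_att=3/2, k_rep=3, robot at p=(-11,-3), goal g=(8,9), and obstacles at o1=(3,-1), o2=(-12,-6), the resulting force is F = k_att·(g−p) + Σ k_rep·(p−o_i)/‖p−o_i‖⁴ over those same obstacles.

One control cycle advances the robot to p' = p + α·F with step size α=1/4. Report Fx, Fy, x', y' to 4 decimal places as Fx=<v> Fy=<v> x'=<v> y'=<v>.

F_att = 3/2·(g−p) = 3/2·(19,12) = (28.5000,18.0000)
o1: d²=200 > ρ²=29 → inactive
o2: d²=10 ≤ ρ²=29; F_rep = 3·(1,3)/10² = (0.0300,0.0900)
F = F_att + ΣF_rep = (28.5300,18.0900)
p' = p + 1/4·F = (-3.8675,1.5225)

Fx=28.5300 Fy=18.0900 x'=-3.8675 y'=1.5225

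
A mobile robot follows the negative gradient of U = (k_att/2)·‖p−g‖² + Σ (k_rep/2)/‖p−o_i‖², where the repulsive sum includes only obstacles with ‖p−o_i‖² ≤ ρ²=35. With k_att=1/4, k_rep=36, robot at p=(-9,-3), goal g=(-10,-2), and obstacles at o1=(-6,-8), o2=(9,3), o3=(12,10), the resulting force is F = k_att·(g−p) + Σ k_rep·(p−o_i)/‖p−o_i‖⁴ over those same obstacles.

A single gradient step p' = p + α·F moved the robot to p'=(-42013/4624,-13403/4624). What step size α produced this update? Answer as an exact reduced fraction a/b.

α = 1/4

F_att = 1/4·(g−p) = 1/4·(-1,1) = (-0.2500,0.2500)
o1: d²=34 ≤ ρ²=35; F_rep = 36·(-3,5)/34² = (-0.0934,0.1557)
o2: d²=360 > ρ²=35 → inactive
o3: d²=610 > ρ²=35 → inactive
F = F_att + ΣF_rep = (-0.3434,0.4057)
Δp = p'−p = (-0.0859,0.1014); α = Δx/Fx = (-397/4624) / (-397/1156) = 1/4
check: Δy/Fy = (469/4624) / (469/1156) = 1/4 ✓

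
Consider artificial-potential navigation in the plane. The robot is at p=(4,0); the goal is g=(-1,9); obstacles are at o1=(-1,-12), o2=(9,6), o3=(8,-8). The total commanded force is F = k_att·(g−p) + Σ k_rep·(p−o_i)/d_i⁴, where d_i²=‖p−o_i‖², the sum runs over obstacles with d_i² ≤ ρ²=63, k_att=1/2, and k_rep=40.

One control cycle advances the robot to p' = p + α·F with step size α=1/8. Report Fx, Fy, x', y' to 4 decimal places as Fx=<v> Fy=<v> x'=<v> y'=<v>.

Fx=-2.5537 Fy=4.4355 x'=3.6808 y'=0.5544

F_att = 1/2·(g−p) = 1/2·(-5,9) = (-2.5000,4.5000)
o1: d²=169 > ρ²=63 → inactive
o2: d²=61 ≤ ρ²=63; F_rep = 40·(-5,-6)/61² = (-0.0537,-0.0645)
o3: d²=80 > ρ²=63 → inactive
F = F_att + ΣF_rep = (-2.5537,4.4355)
p' = p + 1/8·F = (3.6808,0.5544)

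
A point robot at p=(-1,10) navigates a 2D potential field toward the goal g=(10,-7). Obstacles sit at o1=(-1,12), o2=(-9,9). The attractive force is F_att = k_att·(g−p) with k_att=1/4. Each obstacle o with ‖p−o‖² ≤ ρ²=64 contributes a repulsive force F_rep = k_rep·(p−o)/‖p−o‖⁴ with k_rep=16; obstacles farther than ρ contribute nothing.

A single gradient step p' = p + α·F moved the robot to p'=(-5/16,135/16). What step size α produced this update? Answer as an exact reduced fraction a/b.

α = 1/4

F_att = 1/4·(g−p) = 1/4·(11,-17) = (2.7500,-4.2500)
o1: d²=4 ≤ ρ²=64; F_rep = 16·(0,-2)/4² = (0.0000,-2.0000)
o2: d²=65 > ρ²=64 → inactive
F = F_att + ΣF_rep = (2.7500,-6.2500)
Δp = p'−p = (0.6875,-1.5625); α = Δx/Fx = (11/16) / (11/4) = 1/4
check: Δy/Fy = (-25/16) / (-25/4) = 1/4 ✓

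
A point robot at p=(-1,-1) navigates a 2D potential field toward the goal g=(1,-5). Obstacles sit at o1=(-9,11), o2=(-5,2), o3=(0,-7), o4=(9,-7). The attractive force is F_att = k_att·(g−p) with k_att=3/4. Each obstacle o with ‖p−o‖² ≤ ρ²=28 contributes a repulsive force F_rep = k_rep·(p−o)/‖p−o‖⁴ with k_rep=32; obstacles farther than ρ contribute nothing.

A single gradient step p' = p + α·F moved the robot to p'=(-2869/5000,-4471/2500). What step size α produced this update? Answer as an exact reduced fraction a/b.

α = 1/4

F_att = 3/4·(g−p) = 3/4·(2,-4) = (1.5000,-3.0000)
o1: d²=208 > ρ²=28 → inactive
o2: d²=25 ≤ ρ²=28; F_rep = 32·(4,-3)/25² = (0.2048,-0.1536)
o3: d²=37 > ρ²=28 → inactive
o4: d²=136 > ρ²=28 → inactive
F = F_att + ΣF_rep = (1.7048,-3.1536)
Δp = p'−p = (0.4262,-0.7884); α = Δx/Fx = (2131/5000) / (2131/1250) = 1/4
check: Δy/Fy = (-1971/2500) / (-1971/625) = 1/4 ✓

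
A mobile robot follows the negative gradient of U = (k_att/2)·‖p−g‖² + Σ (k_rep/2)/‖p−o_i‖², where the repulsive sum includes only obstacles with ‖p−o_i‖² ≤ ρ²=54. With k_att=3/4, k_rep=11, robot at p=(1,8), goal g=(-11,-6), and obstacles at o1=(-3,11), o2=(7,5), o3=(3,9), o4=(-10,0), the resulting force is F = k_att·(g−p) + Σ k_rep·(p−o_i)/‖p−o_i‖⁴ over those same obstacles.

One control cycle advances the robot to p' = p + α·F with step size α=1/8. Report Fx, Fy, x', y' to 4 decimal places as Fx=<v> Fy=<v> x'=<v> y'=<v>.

Fx=-9.8422 Fy=-10.9765 x'=-0.2303 y'=6.6279

F_att = 3/4·(g−p) = 3/4·(-12,-14) = (-9.0000,-10.5000)
o1: d²=25 ≤ ρ²=54; F_rep = 11·(4,-3)/25² = (0.0704,-0.0528)
o2: d²=45 ≤ ρ²=54; F_rep = 11·(-6,3)/45² = (-0.0326,0.0163)
o3: d²=5 ≤ ρ²=54; F_rep = 11·(-2,-1)/5² = (-0.8800,-0.4400)
o4: d²=185 > ρ²=54 → inactive
F = F_att + ΣF_rep = (-9.8422,-10.9765)
p' = p + 1/8·F = (-0.2303,6.6279)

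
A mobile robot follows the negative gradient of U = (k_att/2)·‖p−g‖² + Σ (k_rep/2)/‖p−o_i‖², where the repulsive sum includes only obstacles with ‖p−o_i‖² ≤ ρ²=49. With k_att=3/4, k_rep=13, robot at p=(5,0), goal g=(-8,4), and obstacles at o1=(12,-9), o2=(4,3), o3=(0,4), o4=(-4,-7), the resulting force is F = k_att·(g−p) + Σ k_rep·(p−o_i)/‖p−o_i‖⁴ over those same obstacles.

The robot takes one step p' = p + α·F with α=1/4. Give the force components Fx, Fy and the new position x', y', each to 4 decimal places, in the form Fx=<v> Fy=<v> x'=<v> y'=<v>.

F_att = 3/4·(g−p) = 3/4·(-13,4) = (-9.7500,3.0000)
o1: d²=130 > ρ²=49 → inactive
o2: d²=10 ≤ ρ²=49; F_rep = 13·(1,-3)/10² = (0.1300,-0.3900)
o3: d²=41 ≤ ρ²=49; F_rep = 13·(5,-4)/41² = (0.0387,-0.0309)
o4: d²=130 > ρ²=49 → inactive
F = F_att + ΣF_rep = (-9.5813,2.5791)
p' = p + 1/4·F = (2.6047,0.6448)

Fx=-9.5813 Fy=2.5791 x'=2.6047 y'=0.6448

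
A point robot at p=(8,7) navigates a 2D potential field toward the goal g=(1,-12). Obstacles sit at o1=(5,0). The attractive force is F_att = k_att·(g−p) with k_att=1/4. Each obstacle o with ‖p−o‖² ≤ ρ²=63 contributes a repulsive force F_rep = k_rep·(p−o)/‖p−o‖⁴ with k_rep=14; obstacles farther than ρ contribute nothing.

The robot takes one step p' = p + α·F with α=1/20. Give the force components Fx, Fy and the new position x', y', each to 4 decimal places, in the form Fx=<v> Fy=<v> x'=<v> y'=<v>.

Fx=-1.7375 Fy=-4.7209 x'=7.9131 y'=6.7640

F_att = 1/4·(g−p) = 1/4·(-7,-19) = (-1.7500,-4.7500)
o1: d²=58 ≤ ρ²=63; F_rep = 14·(3,7)/58² = (0.0125,0.0291)
F = F_att + ΣF_rep = (-1.7375,-4.7209)
p' = p + 1/20·F = (7.9131,6.7640)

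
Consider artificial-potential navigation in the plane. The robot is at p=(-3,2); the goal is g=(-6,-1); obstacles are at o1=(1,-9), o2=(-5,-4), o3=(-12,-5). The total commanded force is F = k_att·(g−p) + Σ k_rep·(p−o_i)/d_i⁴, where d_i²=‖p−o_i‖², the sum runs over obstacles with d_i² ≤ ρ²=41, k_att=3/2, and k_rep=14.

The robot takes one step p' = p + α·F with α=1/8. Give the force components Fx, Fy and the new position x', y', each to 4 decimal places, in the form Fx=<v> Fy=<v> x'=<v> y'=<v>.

F_att = 3/2·(g−p) = 3/2·(-3,-3) = (-4.5000,-4.5000)
o1: d²=137 > ρ²=41 → inactive
o2: d²=40 ≤ ρ²=41; F_rep = 14·(2,6)/40² = (0.0175,0.0525)
o3: d²=130 > ρ²=41 → inactive
F = F_att + ΣF_rep = (-4.4825,-4.4475)
p' = p + 1/8·F = (-3.5603,1.4441)

Fx=-4.4825 Fy=-4.4475 x'=-3.5603 y'=1.4441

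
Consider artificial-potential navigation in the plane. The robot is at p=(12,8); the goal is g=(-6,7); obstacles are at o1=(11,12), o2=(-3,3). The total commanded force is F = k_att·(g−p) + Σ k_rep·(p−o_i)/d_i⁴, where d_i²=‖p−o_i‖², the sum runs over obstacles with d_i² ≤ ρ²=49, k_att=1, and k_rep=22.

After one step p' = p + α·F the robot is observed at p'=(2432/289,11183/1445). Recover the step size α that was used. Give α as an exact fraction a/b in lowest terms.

α = 1/5

F_att = 1·(g−p) = 1·(-18,-1) = (-18.0000,-1.0000)
o1: d²=17 ≤ ρ²=49; F_rep = 22·(1,-4)/17² = (0.0761,-0.3045)
o2: d²=250 > ρ²=49 → inactive
F = F_att + ΣF_rep = (-17.9239,-1.3045)
Δp = p'−p = (-3.5848,-0.2609); α = Δx/Fx = (-1036/289) / (-5180/289) = 1/5
check: Δy/Fy = (-377/1445) / (-377/289) = 1/5 ✓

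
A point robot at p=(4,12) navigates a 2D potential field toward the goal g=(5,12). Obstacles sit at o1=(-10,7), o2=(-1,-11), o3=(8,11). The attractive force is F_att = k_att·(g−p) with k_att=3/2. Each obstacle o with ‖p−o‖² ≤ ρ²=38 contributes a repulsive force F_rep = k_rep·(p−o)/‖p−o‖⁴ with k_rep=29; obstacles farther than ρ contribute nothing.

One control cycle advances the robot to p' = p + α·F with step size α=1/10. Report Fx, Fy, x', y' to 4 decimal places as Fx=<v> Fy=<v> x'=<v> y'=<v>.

Fx=1.0986 Fy=0.1003 x'=4.1099 y'=12.0100

F_att = 3/2·(g−p) = 3/2·(1,0) = (1.5000,0.0000)
o1: d²=221 > ρ²=38 → inactive
o2: d²=554 > ρ²=38 → inactive
o3: d²=17 ≤ ρ²=38; F_rep = 29·(-4,1)/17² = (-0.4014,0.1003)
F = F_att + ΣF_rep = (1.0986,0.1003)
p' = p + 1/10·F = (4.1099,12.0100)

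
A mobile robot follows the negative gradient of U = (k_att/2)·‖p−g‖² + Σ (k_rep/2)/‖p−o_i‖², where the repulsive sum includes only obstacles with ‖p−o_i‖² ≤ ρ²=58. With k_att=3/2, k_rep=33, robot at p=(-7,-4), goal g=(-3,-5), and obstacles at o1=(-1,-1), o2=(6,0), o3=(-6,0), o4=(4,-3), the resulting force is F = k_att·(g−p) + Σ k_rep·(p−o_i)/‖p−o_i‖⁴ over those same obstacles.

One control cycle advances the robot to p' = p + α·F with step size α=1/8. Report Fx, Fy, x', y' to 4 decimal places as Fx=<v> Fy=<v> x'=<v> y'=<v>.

Fx=5.7880 Fy=-2.0056 x'=-6.2765 y'=-4.2507

F_att = 3/2·(g−p) = 3/2·(4,-1) = (6.0000,-1.5000)
o1: d²=45 ≤ ρ²=58; F_rep = 33·(-6,-3)/45² = (-0.0978,-0.0489)
o2: d²=185 > ρ²=58 → inactive
o3: d²=17 ≤ ρ²=58; F_rep = 33·(-1,-4)/17² = (-0.1142,-0.4567)
o4: d²=122 > ρ²=58 → inactive
F = F_att + ΣF_rep = (5.7880,-2.0056)
p' = p + 1/8·F = (-6.2765,-4.2507)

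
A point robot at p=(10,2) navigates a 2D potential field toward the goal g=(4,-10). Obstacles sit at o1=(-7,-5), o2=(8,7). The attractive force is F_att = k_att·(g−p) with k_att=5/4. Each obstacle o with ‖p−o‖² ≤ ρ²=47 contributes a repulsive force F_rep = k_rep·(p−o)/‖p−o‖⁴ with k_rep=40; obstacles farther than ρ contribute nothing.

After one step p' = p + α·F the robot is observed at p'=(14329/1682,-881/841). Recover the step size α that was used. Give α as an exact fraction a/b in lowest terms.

F_att = 5/4·(g−p) = 5/4·(-6,-12) = (-7.5000,-15.0000)
o1: d²=338 > ρ²=47 → inactive
o2: d²=29 ≤ ρ²=47; F_rep = 40·(2,-5)/29² = (0.0951,-0.2378)
F = F_att + ΣF_rep = (-7.4049,-15.2378)
Δp = p'−p = (-1.4810,-3.0476); α = Δx/Fx = (-2491/1682) / (-12455/1682) = 1/5
check: Δy/Fy = (-2563/841) / (-12815/841) = 1/5 ✓

α = 1/5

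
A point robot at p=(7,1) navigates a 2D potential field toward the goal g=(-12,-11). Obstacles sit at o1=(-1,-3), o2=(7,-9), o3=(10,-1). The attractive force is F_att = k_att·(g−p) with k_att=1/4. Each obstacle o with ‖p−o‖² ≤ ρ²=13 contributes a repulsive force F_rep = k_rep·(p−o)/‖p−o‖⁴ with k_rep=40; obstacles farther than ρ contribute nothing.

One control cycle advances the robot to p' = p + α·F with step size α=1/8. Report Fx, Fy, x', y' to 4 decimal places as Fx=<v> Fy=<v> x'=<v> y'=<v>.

F_att = 1/4·(g−p) = 1/4·(-19,-12) = (-4.7500,-3.0000)
o1: d²=80 > ρ²=13 → inactive
o2: d²=100 > ρ²=13 → inactive
o3: d²=13 ≤ ρ²=13; F_rep = 40·(-3,2)/13² = (-0.7101,0.4734)
F = F_att + ΣF_rep = (-5.4601,-2.5266)
p' = p + 1/8·F = (6.3175,0.6842)

Fx=-5.4601 Fy=-2.5266 x'=6.3175 y'=0.6842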